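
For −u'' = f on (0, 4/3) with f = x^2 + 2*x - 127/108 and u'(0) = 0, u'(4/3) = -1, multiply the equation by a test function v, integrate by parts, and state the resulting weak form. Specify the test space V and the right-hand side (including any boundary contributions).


V = H^1(0, 4/3) (v unrestricted at boundary; u is determined up to an additive constant); weak form: ∫_0^4/3 u'v' dx = ∫_0^4/3 (x^2 + 2*x - 127/108) v dx − v(4/3) for all v ∈ V.

Multiply both sides by a test function v and integrate from 0 to 4/3:
  ∫_0^4/3 −u''(x) v(x) dx = ∫_0^4/3 f(x) v(x) dx.
Integrate the LHS by parts once:
  ∫_0^4/3 −u'' v dx = −[u'(x) v(x)]_0^4/3 + ∫_0^4/3 u'(x) v'(x) dx.
Thus ∫_0^4/3 u'(x) v'(x) dx = ∫_0^4/3 f(x) v(x) dx + [u'(x) v(x)]_0^4/3.
Choose V so that boundary terms are either known or forced to vanish.
u has inhomogeneous Neumann u'(0) = 0, u'(4/3) = -1. [u' v]_0^4/3 = (-1)·v(4/3) − (0)·v(0) = − v(4/3). Take V = H^1(0, 4/3); boundary term becomes part of RHS.
Weak formulation: find u (satisfying any essential BC) such that ∫_0^4/3 u'(x) v'(x) dx = ∫_0^4/3 f v dx − v(4/3) for all v ∈ V (Neumann data are natural BCs: they enter the RHS as boundary terms).
Substituting f(x) = x^2 + 2*x - 127/108, the right-hand side is ∫_0^4/3 (x^2 + 2*x - 127/108) v dx − v(4/3).
Compatibility check (pure Neumann): taking v ≡ 1 ∈ V gives 0 = ∫_0^4/3 f dx + (-1) − (0), i.e. ∫_0^4/3 f dx must equal u'(0) − u'(4/3) = 1. Indeed ∫_0^4/3 (x^2 + 2*x - 127/108) dx = 1, so the data are compatible. The solution is then unique only up to an additive constant (fix it e.g. by requiring ∫_0^4/3 u dx = 0).


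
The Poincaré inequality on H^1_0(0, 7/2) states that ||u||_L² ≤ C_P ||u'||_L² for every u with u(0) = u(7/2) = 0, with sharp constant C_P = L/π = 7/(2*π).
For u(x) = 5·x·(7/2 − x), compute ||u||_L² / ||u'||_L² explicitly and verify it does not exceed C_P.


||u||_L² / ||u'||_L² = 7*sqrt(10)/20 < C_P = 7/(2*π).

u(x) = 5·x·(7/2 − x), so u'(x) = 35/2 - 10*x.
u(x) = 5·x·(7/2 − x) vanishes at x = 0 and x = 7/2, so u ∈ H^1_0(0, 7/2). Differentiate via the product rule and integrate the resulting polynomials term by term.
  ∫_0^7/2 u² dx = ∫_0^7/2 (25*x^4 - 175*x^3 + 1225*x^2/4) dx. Term by term:
    ∫_0^7/2 25*x^4 dx = 84035/32;  ∫_0^7/2 -175*x^3 dx = -420175/64;  ∫_0^7/2 1225*x^2/4 dx = 420175/96.
  Sum: 84035/32 − 420175/64 + 420175/96 = 84035/192.
  ∫_0^7/2 (u')² dx = ∫_0^7/2 (100*x^2 - 350*x + 1225/4) dx. Term by term:
    ∫_0^7/2 100*x^2 dx = 8575/6;  ∫_0^7/2 -350*x dx = -8575/4;  ∫_0^7/2 1225/4 dx = 8575/8.
  Sum: 8575/6 − 8575/4 + 8575/8 = 8575/24.
∫_0^7/2 u² dx = 84035/192, so ||u||_L² = 49*sqrt(105)/24.
∫_0^7/2 (u')² dx = 8575/24, so ||u'||_L² = 35*sqrt(42)/12.
Ratio ||u||_L² / ||u'||_L² = 7*sqrt(10)/20.
Sharp Poincaré constant on H^1_0(0, 7/2) is C_P = L/π = 7/(2*π), achieved by sin(2*π/7·x).
A polynomial bump cannot attain the sharp Poincaré constant (only the first sine eigenfunction does), so the ratio is strictly less than C_P, consistent with ||u||_L² ≤ C_P ||u'||_L².


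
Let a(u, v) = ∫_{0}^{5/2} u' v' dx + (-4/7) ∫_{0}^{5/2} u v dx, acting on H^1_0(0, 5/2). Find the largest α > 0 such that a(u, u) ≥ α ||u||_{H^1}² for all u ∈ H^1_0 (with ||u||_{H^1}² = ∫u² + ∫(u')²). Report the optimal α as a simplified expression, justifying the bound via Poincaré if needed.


α = 4*(-25 + 7*π^2)/(7*(25 + 4*π^2))

Coercivity of a(·,·) on H^1_0(0, 5/2) means a(u, u) ≥ α ||u||_{H^1}² for every u ∈ H^1_0.
The interval has length L = 5/2, and Poincaré/coercivity depend only on L. Here a(u, u) = ∫(u')² + (-4/7)·∫u².
Here c = -4/7 < 0 with |c| < (π/L)² = 4*π^2/25, so coercivity still holds. The condition a(u,u) ≥ α||u||_{H^1}² reads (1−α)∫(u')² ≥ (α−c)∫u². Any admissible α is ≤ 1 (rapidly oscillating u have ∫u²/∫(u')² → 0), and α = 1 would force 0 ≥ (1−c)∫u², impossible since c < 1; so 1−α > 0. By the sharp Poincaré inequality on H^1_0 of an interval of length L, ∫(u')² ≥ (π/L)²∫u² with equality for the first sine mode sin(π(x−x₀)/L) (x₀ the left endpoint), so the inequality holds for all u iff (1−α)(π/L)² ≥ α − c, i.e. α ≤ ((π/L)² + c)/((π/L)² + 1) = (1 + c(L/π)²)/(1 + (L/π)²). (Direct route, valid since c ≤ 0: Poincaré gives c∫u² ≥ c(L/π)²∫(u')², so a(u,u) ≥ (1 + c(L/π)²)∫(u')², while ||u||_{H^1}² ≤ (1 + (L/π)²)∫(u')²; dividing yields the same α.) With (π/L)² = 4*π^2/25 and c = -4/7, the largest admissible constant is α = ((π/L)² + c)/((π/L)² + 1).
Simplifying, α = 4*(-25 + 7*π^2)/(7*(25 + 4*π^2)).


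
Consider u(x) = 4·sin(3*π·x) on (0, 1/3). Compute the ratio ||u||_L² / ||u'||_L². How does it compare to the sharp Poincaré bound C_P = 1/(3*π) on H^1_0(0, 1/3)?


||u||_L² / ||u'||_L² = 1/(3*π) = C_P.

u(x) = 4·sin(3*π·x), so u'(x) = 12*π*cos(3*π*x).
Writing u(x) = A·sin(kπx/L) with A = 4 and k = 1, use ∫_0^L sin²(kπx/L) dx = L/2 and ∫_0^L cos²(kπx/L) dx = L/2.
u² = 16·sin²(3*π·x) and (u')² = 144*π^2·cos²(3*π·x), and each of sin², cos² integrates to L/2 = 1/6 over (0, 1/3).
∫_0^1/3 u² dx = 8/3, so ||u||_L² = 2*sqrt(6)/3.
∫_0^1/3 (u')² dx = 24*π^2, so ||u'||_L² = 2*sqrt(6)*π.
Ratio ||u||_L² / ||u'||_L² = 1/(3*π).
Sharp Poincaré constant on H^1_0(0, 1/3) is C_P = L/π = 1/(3*π), achieved by sin(3*π·x).
This is the k = 1 eigenfunction (up to amplitude), so the ratio equals the sharp Poincaré constant exactly.


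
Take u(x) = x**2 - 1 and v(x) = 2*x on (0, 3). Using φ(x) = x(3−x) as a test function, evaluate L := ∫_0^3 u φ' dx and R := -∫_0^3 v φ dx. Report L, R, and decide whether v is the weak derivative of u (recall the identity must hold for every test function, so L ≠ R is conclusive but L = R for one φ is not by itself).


LHS = -27/2, RHS = -27/2. Yes, v = u' weakly.

u(x) = x**2 - 1, classical derivative u'(x) = 2*x.
φ(x) = x(3−x), so φ'(x) = 3 - 2*x.
Note φ(0) = φ(3) = 0, so the boundary term u·φ vanishes.
LHS = ∫_0^3 u(x) φ'(x) dx = ∫_0^3 (-2*x^3 + 3*x^2 + 2*x - 3) dx. Term by term:
  ∫_0^3 -2*x^3 dx = -81/2;  ∫_0^3 3*x^2 dx = 27;  ∫_0^3 2*x dx = 9;
  ∫_0^3 -3 dx = -9.
Sum: -81/2 + 27 + 9 − 9 = -27/2.
So LHS = -27/2.
∫_0^3 v(x) φ(x) dx = ∫_0^3 (-2*x^3 + 6*x^2) dx. Term by term:
  ∫_0^3 -2*x^3 dx = -81/2;  ∫_0^3 6*x^2 dx = 54.
Sum: -81/2 + 54 = 27/2.
So RHS = -∫_0^3 v(x) φ(x) dx = -27/2.
LHS = RHS, so the identity holds for this test φ.
Moreover u is smooth here and v(x) = u'(x) = 2*x pointwise, so the identity holds for every test function. Hence v is the weak derivative of u.


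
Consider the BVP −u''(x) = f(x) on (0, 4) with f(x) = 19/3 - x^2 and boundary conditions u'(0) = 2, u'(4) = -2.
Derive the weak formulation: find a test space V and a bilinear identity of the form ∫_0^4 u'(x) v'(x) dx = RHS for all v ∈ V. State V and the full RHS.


V = H^1(0, 4) (v unrestricted at boundary; u is determined up to an additive constant); weak form: ∫_0^4 u'v' dx = ∫_0^4 (19/3 - x^2) v dx − 2·v(4) − 2·v(0) for all v ∈ V.

Multiply both sides by a test function v and integrate from 0 to 4:
  ∫_0^4 −u''(x) v(x) dx = ∫_0^4 f(x) v(x) dx.
Integrate the LHS by parts once:
  ∫_0^4 −u'' v dx = −[u'(x) v(x)]_0^4 + ∫_0^4 u'(x) v'(x) dx.
Thus ∫_0^4 u'(x) v'(x) dx = ∫_0^4 f(x) v(x) dx + [u'(x) v(x)]_0^4.
Choose V so that boundary terms are either known or forced to vanish.
u has inhomogeneous Neumann u'(0) = 2, u'(4) = -2. [u' v]_0^4 = (-2)·v(4) − (2)·v(0) = − 2·v(4) − 2·v(0). Take V = H^1(0, 4); boundary term becomes part of RHS.
Weak formulation: find u (satisfying any essential BC) such that ∫_0^4 u'(x) v'(x) dx = ∫_0^4 f v dx − 2·v(4) − 2·v(0) for all v ∈ V (Neumann data are natural BCs: they enter the RHS as boundary terms).
Substituting f(x) = 19/3 - x^2, the right-hand side is ∫_0^4 (19/3 - x^2) v dx − 2·v(4) − 2·v(0).
Compatibility check (pure Neumann): taking v ≡ 1 ∈ V gives 0 = ∫_0^4 f dx + (-2) − (2), i.e. ∫_0^4 f dx must equal u'(0) − u'(4) = 4. Indeed ∫_0^4 (19/3 - x^2) dx = 4, so the data are compatible. The solution is then unique only up to an additive constant (fix it e.g. by requiring ∫_0^4 u dx = 0).


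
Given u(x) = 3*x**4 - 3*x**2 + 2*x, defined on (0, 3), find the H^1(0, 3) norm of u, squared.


||u||_{H^1}^2 = 54939

The H^1 norm (squared) on an interval (0, L) is
  ||u||_{H^1}^2 = ∫_0^L u(x)^2 dx + ∫_0^L u'(x)^2 dx.
Compute u'(x) = 12*x**3 - 6*x + 2.
Then u(x)^2 = 9*x**8 - 18*x**6 + 12*x**5 + 9*x**4 - 12*x**3 + 4*x**2 and u'(x)^2 = 144*x**6 - 144*x**4 + 48*x**3 + 36*x**2 - 24*x + 4.
Integrate each monomial from 0 to 3 using ∫_0^3 c·x^n dx = c·3^(n+1)/(n+1):
  ∫_0^3 u(x)^2 dx = ∫_0^3 (9*x^8 - 18*x^6 + 12*x^5 + 9*x^4 - 12*x^3 + 4*x^2) dx. Term by term:
    ∫_0^3 9*x^8 dx = 19683;  ∫_0^3 -18*x^6 dx = -39366/7;  ∫_0^3 12*x^5 dx = 1458;
    ∫_0^3 9*x^4 dx = 2187/5;  ∫_0^3 -12*x^3 dx = -243;  ∫_0^3 4*x^2 dx = 36.
  Sum: 19683 − 39366/7 + 1458 + 2187/5 − 243 + 36 = 551169/35.
  ∫_0^3 u'(x)^2 dx = ∫_0^3 (144*x^6 - 144*x^4 + 48*x^3 + 36*x^2 - 24*x + 4) dx. Term by term:
    ∫_0^3 144*x^6 dx = 314928/7;  ∫_0^3 -144*x^4 dx = -34992/5;  ∫_0^3 48*x^3 dx = 972;
    ∫_0^3 36*x^2 dx = 324;  ∫_0^3 -24*x dx = -108;  ∫_0^3 4 dx = 12.
  Sum: 314928/7 − 34992/5 + 972 + 324 − 108 + 12 = 1371696/35.
Adding: ||u||_{H^1}^2 = 551169/35 + 1371696/35 = 54939.


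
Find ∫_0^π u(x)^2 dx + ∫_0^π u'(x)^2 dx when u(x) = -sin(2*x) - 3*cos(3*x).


||u||_{H^1(0,π)}^2 = -48 + 95*π/2

u'(x) = 9*sin(3*x) - 2*cos(2*x).
Expand u² and (u')² and integrate term by term on (0, π), using: for integers n ≥ 1, ∫_0^π sin²(nx) dx = ∫_0^π cos²(nx) dx = π/2; for n ≠ n', ∫_0^π sin(nx)sin(n'x) dx = ∫_0^π cos(nx)cos(n'x) dx = 0; and by product-to-sum, ∫_0^π sin(nx)cos(n'x) dx = ½∫_0^π [sin((n+n')x) + sin((n−n')x)] dx, which is 0 when n+n' is even and 2n/(n²−n'²) when n+n' is odd (it need not vanish on (0, π)).
  u² squared terms: (-1)²·∫sin(2x)² dx = 1·π/2 = π/2;  (-3)²·∫cos(3x)² dx = 9·π/2 = 9*π/2.
  u² cross terms: 2·(-1)·(-3)·∫sin(2x)·cos(3x) dx = 6·(-4/5) = -24/5.
  So ∫_0^π u² dx = π/2 + 9*π/2 − 24/5 = -24/5 + 5*π.
  (u')² squared terms: (-2)²·∫cos(2x)² dx = 4·π/2 = 2*π;  (9)²·∫sin(3x)² dx = 81·π/2 = 81*π/2.
  (u')² cross terms: 2·(-2)·(9)·∫cos(2x)·sin(3x) dx = -36·(6/5) = -216/5.
  So ∫_0^π (u')² dx = 2*π + 81*π/2 − 216/5 = -216/5 + 85*π/2.
||u||_{H^1}^2 = (-24/5 + 5*π) + (-216/5 + 85*π/2) = -48 + 95*π/2.


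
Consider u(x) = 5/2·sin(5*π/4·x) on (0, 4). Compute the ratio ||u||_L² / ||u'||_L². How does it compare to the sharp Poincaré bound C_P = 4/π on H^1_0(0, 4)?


||u||_L² / ||u'||_L² = 4/(5*π) < C_P = 4/π.

u(x) = 5/2·sin(5*π/4·x), so u'(x) = 25*π*cos(5*π*x/4)/8.
Writing u(x) = A·sin(kπx/L) with A = 5/2 and k = 5, use ∫_0^L sin²(kπx/L) dx = L/2 and ∫_0^L cos²(kπx/L) dx = L/2.
u² = 25/4·sin²(5*π/4·x) and (u')² = 625*π^2/64·cos²(5*π/4·x), and each of sin², cos² integrates to L/2 = 2 over (0, 4).
∫_0^4 u² dx = 25/2, so ||u||_L² = 5*sqrt(2)/2.
∫_0^4 (u')² dx = 625*π^2/32, so ||u'||_L² = 25*sqrt(2)*π/8.
Ratio ||u||_L² / ||u'||_L² = 4/(5*π).
Sharp Poincaré constant on H^1_0(0, 4) is C_P = L/π = 4/π, achieved by sin(π/4·x).
This is the k = 5 harmonic; the ratio L/(kπ) is strictly less than C_P = L/π, consistent with the sharp inequality ||u||_L² ≤ C_P ||u'||_L².


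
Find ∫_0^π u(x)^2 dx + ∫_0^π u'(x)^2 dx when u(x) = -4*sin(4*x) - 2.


||u||_{H^1(0,π)}^2 = 140*π

u'(x) = -16*cos(4*x).
Expand u² and (u')² and integrate term by term on (0, π), using: for integers n ≥ 1, ∫_0^π sin²(nx) dx = ∫_0^π cos²(nx) dx = π/2; for n ≠ n', ∫_0^π sin(nx)sin(n'x) dx = ∫_0^π cos(nx)cos(n'x) dx = 0; and by product-to-sum, ∫_0^π sin(nx)cos(n'x) dx = ½∫_0^π [sin((n+n')x) + sin((n−n')x)] dx, which is 0 when n+n' is even and 2n/(n²−n'²) when n+n' is odd (it need not vanish on (0, π)). For the constant mode: ∫_0^π 1 dx = π, ∫_0^π cos(nx) dx = 0, ∫_0^π sin(nx) dx = (1−(−1)^n)/n.
  u² squared terms: (-2)²·∫1 dx = 4·π = 4*π;  (-4)²·∫sin(4x)² dx = 16·π/2 = 8*π.
  u² cross terms: 2·(-2)·(-4)·∫1·sin(4x) dx = 16·(0) = 0.
  So ∫_0^π u² dx = 4*π + 8*π + 0 = 12*π.
  (u')² squared terms: (-16)²·∫cos(4x)² dx = 256·π/2 = 128*π.
  So ∫_0^π (u')² dx = 128*π.
||u||_{H^1}^2 = (12*π) + (128*π) = 140*π.


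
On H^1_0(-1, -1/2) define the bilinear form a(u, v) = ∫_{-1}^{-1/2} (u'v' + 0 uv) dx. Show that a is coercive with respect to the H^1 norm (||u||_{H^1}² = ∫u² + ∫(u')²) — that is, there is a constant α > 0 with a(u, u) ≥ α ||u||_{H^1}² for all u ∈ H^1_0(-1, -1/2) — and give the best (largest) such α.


α = 4*π^2/(1 + 4*π^2)

Coercivity of a(·,·) on H^1_0(-1, -1/2) means a(u, u) ≥ α ||u||_{H^1}² for every u ∈ H^1_0.
The interval has length L = 1/2, and Poincaré/coercivity depend only on L. Here a(u, u) = ∫(u')² + (0)·∫u².
Here c = 0, so a(u,u) = ∫(u')² alone. The condition a(u,u) ≥ α||u||_{H^1}² reads (1−α)∫(u')² ≥ (α−c)∫u². Any admissible α is ≤ 1 (rapidly oscillating u have ∫u²/∫(u')² → 0), and α = 1 would force 0 ≥ (1−c)∫u², impossible since c < 1; so 1−α > 0. By the sharp Poincaré inequality on H^1_0 of an interval of length L, ∫(u')² ≥ (π/L)²∫u² with equality for the first sine mode sin(π(x−x₀)/L) (x₀ the left endpoint), so the inequality holds for all u iff (1−α)(π/L)² ≥ α − c, i.e. α ≤ ((π/L)² + c)/((π/L)² + 1) = (1 + c(L/π)²)/(1 + (L/π)²). (Direct route, valid since c ≤ 0: Poincaré gives c∫u² ≥ c(L/π)²∫(u')², so a(u,u) ≥ (1 + c(L/π)²)∫(u')², while ||u||_{H^1}² ≤ (1 + (L/π)²)∫(u')²; dividing yields the same α.) With (π/L)² = 4*π^2 and c = 0, the largest admissible constant is α = ((π/L)² + c)/((π/L)² + 1).
Simplifying, α = 4*π^2/(1 + 4*π^2).


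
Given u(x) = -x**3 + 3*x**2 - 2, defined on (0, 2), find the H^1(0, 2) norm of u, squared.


||u||_{H^1}^2 = 472/35

The H^1 norm (squared) on an interval (0, L) is
  ||u||_{H^1}^2 = ∫_0^L u(x)^2 dx + ∫_0^L u'(x)^2 dx.
Compute u'(x) = -3*x**2 + 6*x.
Then u(x)^2 = x**6 - 6*x**5 + 9*x**4 + 4*x**3 - 12*x**2 + 4 and u'(x)^2 = 9*x**4 - 36*x**3 + 36*x**2.
Integrate each monomial from 0 to 2 using ∫_0^2 c·x^n dx = c·2^(n+1)/(n+1):
  ∫_0^2 u(x)^2 dx = ∫_0^2 (x^6 - 6*x^5 + 9*x^4 + 4*x^3 - 12*x^2 + 4) dx. Term by term:
    ∫_0^2 x^6 dx = 128/7;  ∫_0^2 -6*x^5 dx = -64;  ∫_0^2 9*x^4 dx = 288/5;
    ∫_0^2 4*x^3 dx = 16;  ∫_0^2 -12*x^2 dx = -32;  ∫_0^2 4 dx = 8.
  Sum: 128/7 − 64 + 288/5 + 16 − 32 + 8 = 136/35.
  ∫_0^2 u'(x)^2 dx = ∫_0^2 (9*x^4 - 36*x^3 + 36*x^2) dx. Term by term:
    ∫_0^2 9*x^4 dx = 288/5;  ∫_0^2 -36*x^3 dx = -144;  ∫_0^2 36*x^2 dx = 96.
  Sum: 288/5 − 144 + 96 = 48/5.
Adding: ||u||_{H^1}^2 = 136/35 + 48/5 = 472/35.


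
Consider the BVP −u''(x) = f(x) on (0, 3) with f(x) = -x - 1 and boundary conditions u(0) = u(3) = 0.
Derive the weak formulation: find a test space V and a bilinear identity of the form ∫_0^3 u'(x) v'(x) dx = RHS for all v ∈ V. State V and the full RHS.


V = H^1_0(0, 3) (so v(0) = v(3) = 0); weak form: ∫_0^3 u'v' dx = ∫_0^3 (-x - 1) v dx for all v ∈ V.

Multiply both sides by a test function v and integrate from 0 to 3:
  ∫_0^3 −u''(x) v(x) dx = ∫_0^3 f(x) v(x) dx.
Integrate the LHS by parts once:
  ∫_0^3 −u'' v dx = −[u'(x) v(x)]_0^3 + ∫_0^3 u'(x) v'(x) dx.
Thus ∫_0^3 u'(x) v'(x) dx = ∫_0^3 f(x) v(x) dx + [u'(x) v(x)]_0^3.
Choose V so that boundary terms are either known or forced to vanish.
u is Dirichlet: u(0) = u(3) = 0. Let V = H^1_0(0, 3); then v(0) = v(3) = 0, and [u' v]_0^3 = 0.
Weak formulation: find u (satisfying any essential BC) such that ∫_0^3 u'(x) v'(x) dx = ∫_0^3 f v dx for all v ∈ V.
Substituting f(x) = -x - 1, the right-hand side is ∫_0^3 (-x - 1) v dx.


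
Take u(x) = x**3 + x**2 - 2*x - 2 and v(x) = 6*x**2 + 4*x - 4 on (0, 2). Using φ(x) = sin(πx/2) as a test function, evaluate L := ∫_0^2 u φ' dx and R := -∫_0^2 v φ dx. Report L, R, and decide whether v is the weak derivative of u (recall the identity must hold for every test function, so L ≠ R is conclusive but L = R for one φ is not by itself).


LHS = -24/π + 96/π^3, RHS = -48/π + 192/π^3. No, v is not the weak derivative of u.

u(x) = x**3 + x**2 - 2*x - 2, classical derivative u'(x) = 3*x**2 + 2*x - 2.
φ(x) = sin(πx/2), so φ'(x) = π*cos(π*x/2)/2.
Note φ(0) = φ(2) = 0, so the boundary term u·φ vanishes.
LHS = ∫_0^2 u(x) φ'(x) dx = ∫_0^2 (π*x^3*cos(π*x/2)/2 + π*x^2*cos(π*x/2)/2 - π*x*cos(π*x/2) - π*cos(π*x/2)) dx. Term by term:
  ∫_0^2 -π*cos(π*x/2) dx = 0;  ∫_0^2 π*x^2*cos(π*x/2)/2 dx = -8/π;  ∫_0^2 π*x^3*cos(π*x/2)/2 dx = -24/π + 96/π^3;
  ∫_0^2 -π*x*cos(π*x/2) dx = 8/π.
Sum: 0 − 8/π + -24/π + 96/π^3 + 8/π = -24/π + 96/π^3.
So LHS = -24/π + 96/π^3.
∫_0^2 v(x) φ(x) dx = ∫_0^2 (6*x^2*sin(π*x/2) + 4*x*sin(π*x/2) - 4*sin(π*x/2)) dx. Term by term:
  ∫_0^2 -4*sin(π*x/2) dx = -16/π;  ∫_0^2 4*x*sin(π*x/2) dx = 16/π;  ∫_0^2 6*x^2*sin(π*x/2) dx = -192/π^3 + 48/π.
Sum: -16/π + 16/π + -192/π^3 + 48/π = -192/π^3 + 48/π.
So RHS = -∫_0^2 v(x) φ(x) dx = -48/π + 192/π^3.
LHS − RHS = -96/π^3 + 24/π ≠ 0, so the identity fails.
(For a valid weak derivative the identity must hold for EVERY test function, in particular this one. The failure shows v is NOT the weak derivative of u.)
Correct weak derivative would be u'(x) = 3*x**2 + 2*x - 2.


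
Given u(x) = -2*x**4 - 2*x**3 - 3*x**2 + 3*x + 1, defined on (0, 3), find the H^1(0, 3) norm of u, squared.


||u||_{H^1}^2 = 812067/14

The H^1 norm (squared) on an interval (0, L) is
  ||u||_{H^1}^2 = ∫_0^L u(x)^2 dx + ∫_0^L u'(x)^2 dx.
Compute u'(x) = -8*x**3 - 6*x**2 - 6*x + 3.
Then u(x)^2 = 4*x**8 + 8*x**7 + 16*x**6 - 7*x**4 - 22*x**3 + 3*x**2 + 6*x + 1 and u'(x)^2 = 64*x**6 + 96*x**5 + 132*x**4 + 24*x**3 - 36*x + 9.
Integrate each monomial from 0 to 3 using ∫_0^3 c·x^n dx = c·3^(n+1)/(n+1):
  ∫_0^3 u(x)^2 dx = ∫_0^3 (4*x^8 + 8*x^7 + 16*x^6 - 7*x^4 - 22*x^3 + 3*x^2 + 6*x + 1) dx. Term by term:
    ∫_0^3 4*x^8 dx = 8748;  ∫_0^3 8*x^7 dx = 6561;  ∫_0^3 16*x^6 dx = 34992/7;
    ∫_0^3 -7*x^4 dx = -1701/5;  ∫_0^3 -22*x^3 dx = -891/2;  ∫_0^3 3*x^2 dx = 27;
    ∫_0^3 6*x dx = 27;  ∫_0^3 1 dx = 3.
  Sum: 8748 + 6561 + 34992/7 − 1701/5 − 891/2 + 27 + 27 + 3 = 1370541/70.
  ∫_0^3 u'(x)^2 dx = ∫_0^3 (64*x^6 + 96*x^5 + 132*x^4 + 24*x^3 - 36*x + 9) dx. Term by term:
    ∫_0^3 64*x^6 dx = 139968/7;  ∫_0^3 96*x^5 dx = 11664;  ∫_0^3 132*x^4 dx = 32076/5;
    ∫_0^3 24*x^3 dx = 486;  ∫_0^3 -36*x dx = -162;  ∫_0^3 9 dx = 27.
  Sum: 139968/7 + 11664 + 32076/5 + 486 − 162 + 27 = 1344897/35.
Adding: ||u||_{H^1}^2 = 1370541/70 + 1344897/35 = 812067/14.


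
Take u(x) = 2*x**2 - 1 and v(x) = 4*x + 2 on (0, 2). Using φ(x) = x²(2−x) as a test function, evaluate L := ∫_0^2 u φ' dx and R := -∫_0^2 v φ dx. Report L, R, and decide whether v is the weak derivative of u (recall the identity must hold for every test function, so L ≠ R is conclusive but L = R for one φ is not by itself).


LHS = -32/5, RHS = -136/15. No, v is not the weak derivative of u.

u(x) = 2*x**2 - 1, classical derivative u'(x) = 4*x.
φ(x) = x²(2−x), so φ'(x) = x*(4 - 3*x).
Note φ(0) = φ(2) = 0, so the boundary term u·φ vanishes.
LHS = ∫_0^2 u(x) φ'(x) dx = ∫_0^2 (-6*x^4 + 8*x^3 + 3*x^2 - 4*x) dx. Term by term:
  ∫_0^2 -6*x^4 dx = -192/5;  ∫_0^2 8*x^3 dx = 32;  ∫_0^2 3*x^2 dx = 8;
  ∫_0^2 -4*x dx = -8.
Sum: -192/5 + 32 + 8 − 8 = -32/5.
So LHS = -32/5.
∫_0^2 v(x) φ(x) dx = ∫_0^2 (-4*x^4 + 6*x^3 + 4*x^2) dx. Term by term:
  ∫_0^2 -4*x^4 dx = -128/5;  ∫_0^2 6*x^3 dx = 24;  ∫_0^2 4*x^2 dx = 32/3.
Sum: -128/5 + 24 + 32/3 = 136/15.
So RHS = -∫_0^2 v(x) φ(x) dx = -136/15.
LHS − RHS = 8/3 ≠ 0, so the identity fails.
(For a valid weak derivative the identity must hold for EVERY test function, in particular this one. The failure shows v is NOT the weak derivative of u.)
Correct weak derivative would be u'(x) = 4*x.


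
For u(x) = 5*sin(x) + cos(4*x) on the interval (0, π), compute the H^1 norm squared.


||u||_{H^1(0,π)}^2 = -68/3 + 67*π/2

u'(x) = -4*sin(4*x) + 5*cos(x).
Expand u² and (u')² and integrate term by term on (0, π), using: for integers n ≥ 1, ∫_0^π sin²(nx) dx = ∫_0^π cos²(nx) dx = π/2; for n ≠ n', ∫_0^π sin(nx)sin(n'x) dx = ∫_0^π cos(nx)cos(n'x) dx = 0; and by product-to-sum, ∫_0^π sin(nx)cos(n'x) dx = ½∫_0^π [sin((n+n')x) + sin((n−n')x)] dx, which is 0 when n+n' is even and 2n/(n²−n'²) when n+n' is odd (it need not vanish on (0, π)).
  u² squared terms: (5)²·∫sin(x)² dx = 25·π/2 = 25*π/2;  (1)²·∫cos(4x)² dx = 1·π/2 = π/2.
  u² cross terms: 2·(5)·(1)·∫sin(x)·cos(4x) dx = 10·(-2/15) = -4/3.
  So ∫_0^π u² dx = 25*π/2 + π/2 − 4/3 = -4/3 + 13*π.
  (u')² squared terms: (-4)²·∫sin(4x)² dx = 16·π/2 = 8*π;  (5)²·∫cos(x)² dx = 25·π/2 = 25*π/2.
  (u')² cross terms: 2·(-4)·(5)·∫sin(4x)·cos(x) dx = -40·(8/15) = -64/3.
  So ∫_0^π (u')² dx = 8*π + 25*π/2 − 64/3 = -64/3 + 41*π/2.
||u||_{H^1}^2 = (-4/3 + 13*π) + (-64/3 + 41*π/2) = -68/3 + 67*π/2.


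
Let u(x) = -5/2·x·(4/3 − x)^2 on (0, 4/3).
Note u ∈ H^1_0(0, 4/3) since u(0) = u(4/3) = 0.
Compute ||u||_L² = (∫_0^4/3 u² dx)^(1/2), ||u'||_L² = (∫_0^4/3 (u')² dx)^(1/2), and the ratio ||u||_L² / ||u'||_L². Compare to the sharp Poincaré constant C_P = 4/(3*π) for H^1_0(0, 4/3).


||u||_L² / ||u'||_L² = 2*sqrt(14)/21 < C_P = 4/(3*π).

u(x) = -5/2·x·(4/3 − x)^2, so u'(x) = -15*x^2/2 + 40*x/3 - 40/9.
u(x) = -5/2·x·(4/3 − x)^2 vanishes at x = 0 and x = 4/3, so u ∈ H^1_0(0, 4/3). Differentiate via the product rule and integrate the resulting polynomials term by term.
  ∫_0^4/3 u² dx = ∫_0^4/3 (25*x^6/4 - 100*x^5/3 + 200*x^4/3 - 1600*x^3/27 + 1600*x^2/81) dx. Term by term:
    ∫_0^4/3 25*x^6/4 dx = 102400/15309;  ∫_0^4/3 -100*x^5/3 dx = -204800/6561;  ∫_0^4/3 200*x^4/3 dx = 40960/729;
    ∫_0^4/3 -1600*x^3/27 dx = -102400/2187;  ∫_0^4/3 1600*x^2/81 dx = 102400/6561.
  Sum: 102400/15309 − 204800/6561 + 40960/729 − 102400/2187 + 102400/6561 = 20480/45927.
  ∫_0^4/3 (u')² dx = ∫_0^4/3 (225*x^4/4 - 200*x^3 + 2200*x^2/9 - 3200*x/27 + 1600/81) dx. Term by term:
    ∫_0^4/3 225*x^4/4 dx = 1280/27;  ∫_0^4/3 -200*x^3 dx = -12800/81;  ∫_0^4/3 2200*x^2/9 dx = 140800/729;
    ∫_0^4/3 -3200*x/27 dx = -25600/243;  ∫_0^4/3 1600/81 dx = 6400/243.
  Sum: 1280/27 − 12800/81 + 140800/729 − 25600/243 + 6400/243 = 2560/729.
∫_0^4/3 u² dx = 20480/45927, so ||u||_L² = 64*sqrt(35)/567.
∫_0^4/3 (u')² dx = 2560/729, so ||u'||_L² = 16*sqrt(10)/27.
Ratio ||u||_L² / ||u'||_L² = 2*sqrt(14)/21.
Sharp Poincaré constant on H^1_0(0, 4/3) is C_P = L/π = 4/(3*π), achieved by sin(3*π/4·x).
A polynomial bump cannot attain the sharp Poincaré constant (only the first sine eigenfunction does), so the ratio is strictly less than C_P, consistent with ||u||_L² ≤ C_P ||u'||_L².


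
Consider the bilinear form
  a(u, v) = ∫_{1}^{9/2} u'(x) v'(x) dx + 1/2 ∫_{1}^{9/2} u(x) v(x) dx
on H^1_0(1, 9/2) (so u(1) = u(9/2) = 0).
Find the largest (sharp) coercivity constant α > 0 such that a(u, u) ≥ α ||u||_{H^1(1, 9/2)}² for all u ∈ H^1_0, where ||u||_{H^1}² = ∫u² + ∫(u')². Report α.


α = (49 + 8*π^2)/(2*(4*π^2 + 49))

Coercivity of a(·,·) on H^1_0(1, 9/2) means a(u, u) ≥ α ||u||_{H^1}² for every u ∈ H^1_0.
The interval has length L = 7/2, and Poincaré/coercivity depend only on L. Here a(u, u) = ∫(u')² + (1/2)·∫u².
Here 0 < c = 1/2 < 1. The condition a(u,u) ≥ α||u||_{H^1}² reads (1−α)∫(u')² ≥ (α−c)∫u². Any admissible α is ≤ 1 (rapidly oscillating u have ∫u²/∫(u')² → 0), and α = 1 would force 0 ≥ (1−c)∫u², impossible since c < 1; so 1−α > 0. By the sharp Poincaré inequality on H^1_0 of an interval of length L, ∫(u')² ≥ (π/L)²∫u² with equality for the first sine mode sin(π(x−x₀)/L) (x₀ the left endpoint), so the inequality holds for all u iff (1−α)(π/L)² ≥ α − c, i.e. α ≤ ((π/L)² + c)/((π/L)² + 1) = (1 + c(L/π)²)/(1 + (L/π)²). With (π/L)² = 4*π^2/49 and c = 1/2, the largest admissible constant is α = ((π/L)² + c)/((π/L)² + 1).
Simplifying, α = (49 + 8*π^2)/(2*(4*π^2 + 49)).


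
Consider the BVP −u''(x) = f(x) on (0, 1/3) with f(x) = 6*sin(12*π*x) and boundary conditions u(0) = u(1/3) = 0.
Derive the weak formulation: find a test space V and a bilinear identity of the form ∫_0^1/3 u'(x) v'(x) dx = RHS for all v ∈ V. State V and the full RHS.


V = H^1_0(0, 1/3) (so v(0) = v(1/3) = 0); weak form: ∫_0^1/3 u'v' dx = ∫_0^1/3 (6*sin(12*π*x)) v dx for all v ∈ V.

Multiply both sides by a test function v and integrate from 0 to 1/3:
  ∫_0^1/3 −u''(x) v(x) dx = ∫_0^1/3 f(x) v(x) dx.
Integrate the LHS by parts once:
  ∫_0^1/3 −u'' v dx = −[u'(x) v(x)]_0^1/3 + ∫_0^1/3 u'(x) v'(x) dx.
Thus ∫_0^1/3 u'(x) v'(x) dx = ∫_0^1/3 f(x) v(x) dx + [u'(x) v(x)]_0^1/3.
Choose V so that boundary terms are either known or forced to vanish.
u is Dirichlet: u(0) = u(1/3) = 0. Let V = H^1_0(0, 1/3); then v(0) = v(1/3) = 0, and [u' v]_0^1/3 = 0.
Weak formulation: find u (satisfying any essential BC) such that ∫_0^1/3 u'(x) v'(x) dx = ∫_0^1/3 f v dx for all v ∈ V.
Substituting f(x) = 6*sin(12*π*x), the right-hand side is ∫_0^1/3 (6*sin(12*π*x)) v dx.


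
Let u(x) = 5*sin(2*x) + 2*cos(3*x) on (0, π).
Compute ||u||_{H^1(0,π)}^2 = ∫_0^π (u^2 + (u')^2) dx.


||u||_{H^1(0,π)}^2 = -160 + 165*π/2

u'(x) = -6*sin(3*x) + 10*cos(2*x).
Expand u² and (u')² and integrate term by term on (0, π), using: for integers n ≥ 1, ∫_0^π sin²(nx) dx = ∫_0^π cos²(nx) dx = π/2; for n ≠ n', ∫_0^π sin(nx)sin(n'x) dx = ∫_0^π cos(nx)cos(n'x) dx = 0; and by product-to-sum, ∫_0^π sin(nx)cos(n'x) dx = ½∫_0^π [sin((n+n')x) + sin((n−n')x)] dx, which is 0 when n+n' is even and 2n/(n²−n'²) when n+n' is odd (it need not vanish on (0, π)).
  u² squared terms: (2)²·∫cos(3x)² dx = 4·π/2 = 2*π;  (5)²·∫sin(2x)² dx = 25·π/2 = 25*π/2.
  u² cross terms: 2·(2)·(5)·∫cos(3x)·sin(2x) dx = 20·(-4/5) = -16.
  So ∫_0^π u² dx = 2*π + 25*π/2 − 16 = -16 + 29*π/2.
  (u')² squared terms: (-6)²·∫sin(3x)² dx = 36·π/2 = 18*π;  (10)²·∫cos(2x)² dx = 100·π/2 = 50*π.
  (u')² cross terms: 2·(-6)·(10)·∫sin(3x)·cos(2x) dx = -120·(6/5) = -144.
  So ∫_0^π (u')² dx = 18*π + 50*π − 144 = -144 + 68*π.
||u||_{H^1}^2 = (-16 + 29*π/2) + (-144 + 68*π) = -160 + 165*π/2.


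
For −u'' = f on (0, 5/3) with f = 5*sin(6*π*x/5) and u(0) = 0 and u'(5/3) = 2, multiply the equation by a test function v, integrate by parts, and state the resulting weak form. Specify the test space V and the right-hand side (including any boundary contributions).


V = {v ∈ H^1(0, 5/3) : v(0) = 0} (test functions vanish at x = 0 where u is specified); weak form: ∫_0^5/3 u'v' dx = ∫_0^5/3 (5*sin(6*π*x/5)) v dx + 2·v(5/3) for all v ∈ V.

Multiply both sides by a test function v and integrate from 0 to 5/3:
  ∫_0^5/3 −u''(x) v(x) dx = ∫_0^5/3 f(x) v(x) dx.
Integrate the LHS by parts once:
  ∫_0^5/3 −u'' v dx = −[u'(x) v(x)]_0^5/3 + ∫_0^5/3 u'(x) v'(x) dx.
Thus ∫_0^5/3 u'(x) v'(x) dx = ∫_0^5/3 f(x) v(x) dx + [u'(x) v(x)]_0^5/3.
Choose V so that boundary terms are either known or forced to vanish.
Mixed BC: u(0) = 0 (Dirichlet) and u'(5/3) = 2 (Neumann). Define V = {v ∈ H^1(0, 5/3) : v(0) = 0}. Then [u' v]_0^5/3 = u'(5/3)·v(5/3) − u'(0)·0 = 2·v(5/3).
Weak formulation: find u (satisfying any essential BC) such that ∫_0^5/3 u'(x) v'(x) dx = ∫_0^5/3 f v dx + 2·v(5/3) for all v ∈ V (Dirichlet at 0 absorbed into V; Neumann datum at x = 5/3 contributes the boundary term).
Substituting f(x) = 5*sin(6*π*x/5), the right-hand side is ∫_0^5/3 (5*sin(6*π*x/5)) v dx + 2·v(5/3).


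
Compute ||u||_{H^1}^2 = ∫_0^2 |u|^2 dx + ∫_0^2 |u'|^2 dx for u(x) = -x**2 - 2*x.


||u||_{H^1}^2 = 1016/15

The H^1 norm (squared) on an interval (0, L) is
  ||u||_{H^1}^2 = ∫_0^L u(x)^2 dx + ∫_0^L u'(x)^2 dx.
Compute u'(x) = -2*x - 2.
Then u(x)^2 = x**4 + 4*x**3 + 4*x**2 and u'(x)^2 = 4*x**2 + 8*x + 4.
Integrate each monomial from 0 to 2 using ∫_0^2 c·x^n dx = c·2^(n+1)/(n+1):
  ∫_0^2 u(x)^2 dx = ∫_0^2 (x^4 + 4*x^3 + 4*x^2) dx. Term by term:
    ∫_0^2 x^4 dx = 32/5;  ∫_0^2 4*x^3 dx = 16;  ∫_0^2 4*x^2 dx = 32/3.
  Sum: 32/5 + 16 + 32/3 = 496/15.
  ∫_0^2 u'(x)^2 dx = ∫_0^2 (4*x^2 + 8*x + 4) dx. Term by term:
    ∫_0^2 4*x^2 dx = 32/3;  ∫_0^2 8*x dx = 16;  ∫_0^2 4 dx = 8.
  Sum: 32/3 + 16 + 8 = 104/3.
Adding: ||u||_{H^1}^2 = 496/15 + 104/3 = 1016/15.


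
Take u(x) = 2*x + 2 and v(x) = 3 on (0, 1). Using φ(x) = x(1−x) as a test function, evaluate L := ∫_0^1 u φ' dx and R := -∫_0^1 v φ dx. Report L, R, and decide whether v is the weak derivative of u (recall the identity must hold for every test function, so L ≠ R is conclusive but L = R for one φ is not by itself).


LHS = -1/3, RHS = -1/2. No, v is not the weak derivative of u.

u(x) = 2*x + 2, classical derivative u'(x) = 2.
φ(x) = x(1−x), so φ'(x) = 1 - 2*x.
Note φ(0) = φ(1) = 0, so the boundary term u·φ vanishes.
LHS = ∫_0^1 u(x) φ'(x) dx = ∫_0^1 (-4*x^2 - 2*x + 2) dx. Term by term:
  ∫_0^1 -4*x^2 dx = -4/3;  ∫_0^1 -2*x dx = -1;  ∫_0^1 2 dx = 2.
Sum: -4/3 − 1 + 2 = -1/3.
So LHS = -1/3.
∫_0^1 v(x) φ(x) dx = ∫_0^1 (-3*x^2 + 3*x) dx. Term by term:
  ∫_0^1 -3*x^2 dx = -1;  ∫_0^1 3*x dx = 3/2.
Sum: -1 + 3/2 = 1/2.
So RHS = -∫_0^1 v(x) φ(x) dx = -1/2.
LHS − RHS = 1/6 ≠ 0, so the identity fails.
(For a valid weak derivative the identity must hold for EVERY test function, in particular this one. The failure shows v is NOT the weak derivative of u.)
Correct weak derivative would be u'(x) = 2.


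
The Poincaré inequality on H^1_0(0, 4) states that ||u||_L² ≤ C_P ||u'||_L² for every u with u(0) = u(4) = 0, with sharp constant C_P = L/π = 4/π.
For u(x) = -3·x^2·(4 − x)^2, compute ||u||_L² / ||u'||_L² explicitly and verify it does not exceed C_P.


||u||_L² / ||u'||_L² = 2*sqrt(3)/3 < C_P = 4/π.

u(x) = -3·x^2·(4 − x)^2, so u'(x) = 12*x*(-x^2 + 6*x - 8).
u(x) = -3·x^2·(4 − x)^2 vanishes at x = 0 and x = 4, so u ∈ H^1_0(0, 4). Differentiate via the product rule and integrate the resulting polynomials term by term.
  ∫_0^4 u² dx = ∫_0^4 (9*x^8 - 144*x^7 + 864*x^6 - 2304*x^5 + 2304*x^4) dx. Term by term:
    ∫_0^4 9*x^8 dx = 262144;  ∫_0^4 -144*x^7 dx = -1179648;  ∫_0^4 864*x^6 dx = 14155776/7;
    ∫_0^4 -2304*x^5 dx = -1572864;  ∫_0^4 2304*x^4 dx = 2359296/5.
  Sum: 262144 − 1179648 + 14155776/7 − 1572864 + 2359296/5 = 131072/35.
  ∫_0^4 (u')² dx = ∫_0^4 (144*x^6 - 1728*x^5 + 7488*x^4 - 13824*x^3 + 9216*x^2) dx. Term by term:
    ∫_0^4 144*x^6 dx = 2359296/7;  ∫_0^4 -1728*x^5 dx = -1179648;  ∫_0^4 7488*x^4 dx = 7667712/5;
    ∫_0^4 -13824*x^3 dx = -884736;  ∫_0^4 9216*x^2 dx = 196608.
  Sum: 2359296/7 − 1179648 + 7667712/5 − 884736 + 196608 = 98304/35.
∫_0^4 u² dx = 131072/35, so ||u||_L² = 256*sqrt(70)/35.
∫_0^4 (u')² dx = 98304/35, so ||u'||_L² = 128*sqrt(210)/35.
Ratio ||u||_L² / ||u'||_L² = 2*sqrt(3)/3.
Sharp Poincaré constant on H^1_0(0, 4) is C_P = L/π = 4/π, achieved by sin(π/4·x).
A polynomial bump cannot attain the sharp Poincaré constant (only the first sine eigenfunction does), so the ratio is strictly less than C_P, consistent with ||u||_L² ≤ C_P ||u'||_L².


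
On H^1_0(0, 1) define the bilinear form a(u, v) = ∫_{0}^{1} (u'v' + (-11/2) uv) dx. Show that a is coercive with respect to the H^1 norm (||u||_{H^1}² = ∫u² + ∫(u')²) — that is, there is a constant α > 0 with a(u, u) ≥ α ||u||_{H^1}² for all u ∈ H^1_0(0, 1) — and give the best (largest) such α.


α = (-11/2 + π^2)/(1 + π^2)

Coercivity of a(·,·) on H^1_0(0, 1) means a(u, u) ≥ α ||u||_{H^1}² for every u ∈ H^1_0.
The interval has length L = 1, and Poincaré/coercivity depend only on L. Here a(u, u) = ∫(u')² + (-11/2)·∫u².
Here c = -11/2 < 0 with |c| < (π/L)² = π^2, so coercivity still holds. The condition a(u,u) ≥ α||u||_{H^1}² reads (1−α)∫(u')² ≥ (α−c)∫u². Any admissible α is ≤ 1 (rapidly oscillating u have ∫u²/∫(u')² → 0), and α = 1 would force 0 ≥ (1−c)∫u², impossible since c < 1; so 1−α > 0. By the sharp Poincaré inequality on H^1_0 of an interval of length L, ∫(u')² ≥ (π/L)²∫u² with equality for the first sine mode sin(π(x−x₀)/L) (x₀ the left endpoint), so the inequality holds for all u iff (1−α)(π/L)² ≥ α − c, i.e. α ≤ ((π/L)² + c)/((π/L)² + 1) = (1 + c(L/π)²)/(1 + (L/π)²). (Direct route, valid since c ≤ 0: Poincaré gives c∫u² ≥ c(L/π)²∫(u')², so a(u,u) ≥ (1 + c(L/π)²)∫(u')², while ||u||_{H^1}² ≤ (1 + (L/π)²)∫(u')²; dividing yields the same α.) With (π/L)² = π^2 and c = -11/2, the largest admissible constant is α = ((π/L)² + c)/((π/L)² + 1).
Simplifying, α = (-11/2 + π^2)/(1 + π^2).


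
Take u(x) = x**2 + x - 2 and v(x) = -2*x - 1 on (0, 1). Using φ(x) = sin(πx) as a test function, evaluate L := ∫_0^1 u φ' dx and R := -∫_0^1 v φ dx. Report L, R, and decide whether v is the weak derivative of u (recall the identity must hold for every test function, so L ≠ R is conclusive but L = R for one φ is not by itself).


LHS = -4/π, RHS = 4/π. No, v is not the weak derivative of u.

u(x) = x**2 + x - 2, classical derivative u'(x) = 2*x + 1.
φ(x) = sin(πx), so φ'(x) = π*cos(π*x).
Note φ(0) = φ(1) = 0, so the boundary term u·φ vanishes.
LHS = ∫_0^1 u(x) φ'(x) dx = ∫_0^1 (π*x^2*cos(π*x) + π*x*cos(π*x) - 2*π*cos(π*x)) dx. Term by term:
  ∫_0^1 -2*π*cos(π*x) dx = 0;  ∫_0^1 π*x*cos(π*x) dx = -2/π;  ∫_0^1 π*x^2*cos(π*x) dx = -2/π.
Sum: 0 − 2/π − 2/π = -4/π.
So LHS = -4/π.
∫_0^1 v(x) φ(x) dx = ∫_0^1 (-2*x*sin(π*x) - sin(π*x)) dx. Term by term:
  ∫_0^1 -sin(π*x) dx = -2/π;  ∫_0^1 -2*x*sin(π*x) dx = -2/π.
Sum: -2/π − 2/π = -4/π.
So RHS = -∫_0^1 v(x) φ(x) dx = 4/π.
LHS − RHS = -8/π ≠ 0, so the identity fails.
(For a valid weak derivative the identity must hold for EVERY test function, in particular this one. The failure shows v is NOT the weak derivative of u.)
Correct weak derivative would be u'(x) = 2*x + 1.


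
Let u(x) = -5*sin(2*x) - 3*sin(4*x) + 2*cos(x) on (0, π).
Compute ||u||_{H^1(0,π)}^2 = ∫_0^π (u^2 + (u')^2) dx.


||u||_{H^1(0,π)}^2 = -992/15 + 143*π

u'(x) = -2*sin(x) - 10*cos(2*x) - 12*cos(4*x).
Expand u² and (u')² and integrate term by term on (0, π), using: for integers n ≥ 1, ∫_0^π sin²(nx) dx = ∫_0^π cos²(nx) dx = π/2; for n ≠ n', ∫_0^π sin(nx)sin(n'x) dx = ∫_0^π cos(nx)cos(n'x) dx = 0; and by product-to-sum, ∫_0^π sin(nx)cos(n'x) dx = ½∫_0^π [sin((n+n')x) + sin((n−n')x)] dx, which is 0 when n+n' is even and 2n/(n²−n'²) when n+n' is odd (it need not vanish on (0, π)).
  u² squared terms: (-5)²·∫sin(2x)² dx = 25·π/2 = 25*π/2;  (-3)²·∫sin(4x)² dx = 9·π/2 = 9*π/2;  (2)²·∫cos(x)² dx = 4·π/2 = 2*π.
  u² cross terms: 2·(-5)·(-3)·∫sin(2x)·sin(4x) dx = 30·(0) = 0;  2·(-5)·(2)·∫sin(2x)·cos(x) dx = -20·(4/3) = -80/3;  2·(-3)·(2)·∫sin(4x)·cos(x) dx = -12·(8/15) = -32/5.
  So ∫_0^π u² dx = 25*π/2 + 9*π/2 + 2*π + 0 − 80/3 − 32/5 = -496/15 + 19*π.
  (u')² squared terms: (-12)²·∫cos(4x)² dx = 144·π/2 = 72*π;  (-10)²·∫cos(2x)² dx = 100·π/2 = 50*π;  (-2)²·∫sin(x)² dx = 4·π/2 = 2*π.
  (u')² cross terms: 2·(-12)·(-10)·∫cos(4x)·cos(2x) dx = 240·(0) = 0;  2·(-12)·(-2)·∫cos(4x)·sin(x) dx = 48·(-2/15) = -32/5;  2·(-10)·(-2)·∫cos(2x)·sin(x) dx = 40·(-2/3) = -80/3.
  So ∫_0^π (u')² dx = 72*π + 50*π + 2*π + 0 − 32/5 − 80/3 = -496/15 + 124*π.
||u||_{H^1}^2 = (-496/15 + 19*π) + (-496/15 + 124*π) = -992/15 + 143*π.


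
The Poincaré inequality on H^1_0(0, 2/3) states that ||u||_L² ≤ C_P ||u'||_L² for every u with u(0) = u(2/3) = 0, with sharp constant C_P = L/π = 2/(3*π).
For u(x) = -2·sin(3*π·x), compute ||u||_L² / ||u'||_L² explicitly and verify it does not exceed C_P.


||u||_L² / ||u'||_L² = 1/(3*π) < C_P = 2/(3*π).

u(x) = -2·sin(3*π·x), so u'(x) = -6*π*cos(3*π*x).
Writing u(x) = A·sin(kπx/L) with A = -2 and k = 2, use ∫_0^L sin²(kπx/L) dx = L/2 and ∫_0^L cos²(kπx/L) dx = L/2.
u² = 4·sin²(3*π·x) and (u')² = 36*π^2·cos²(3*π·x), and each of sin², cos² integrates to L/2 = 1/3 over (0, 2/3).
∫_0^2/3 u² dx = 4/3, so ||u||_L² = 2*sqrt(3)/3.
∫_0^2/3 (u')² dx = 12*π^2, so ||u'||_L² = 2*sqrt(3)*π.
Ratio ||u||_L² / ||u'||_L² = 1/(3*π).
Sharp Poincaré constant on H^1_0(0, 2/3) is C_P = L/π = 2/(3*π), achieved by sin(3*π/2·x).
This is the k = 2 harmonic; the ratio L/(kπ) is strictly less than C_P = L/π, consistent with the sharp inequality ||u||_L² ≤ C_P ||u'||_L².


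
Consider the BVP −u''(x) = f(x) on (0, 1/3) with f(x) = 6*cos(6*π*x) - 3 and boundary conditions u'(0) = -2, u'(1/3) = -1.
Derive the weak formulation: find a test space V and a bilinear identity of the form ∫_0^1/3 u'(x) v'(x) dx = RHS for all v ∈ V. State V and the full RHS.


V = H^1(0, 1/3) (v unrestricted at boundary; u is determined up to an additive constant); weak form: ∫_0^1/3 u'v' dx = ∫_0^1/3 (6*cos(6*π*x) - 3) v dx − v(1/3) + 2·v(0) for all v ∈ V.

Multiply both sides by a test function v and integrate from 0 to 1/3:
  ∫_0^1/3 −u''(x) v(x) dx = ∫_0^1/3 f(x) v(x) dx.
Integrate the LHS by parts once:
  ∫_0^1/3 −u'' v dx = −[u'(x) v(x)]_0^1/3 + ∫_0^1/3 u'(x) v'(x) dx.
Thus ∫_0^1/3 u'(x) v'(x) dx = ∫_0^1/3 f(x) v(x) dx + [u'(x) v(x)]_0^1/3.
Choose V so that boundary terms are either known or forced to vanish.
u has inhomogeneous Neumann u'(0) = -2, u'(1/3) = -1. [u' v]_0^1/3 = (-1)·v(1/3) − (-2)·v(0) = − v(1/3) + 2·v(0). Take V = H^1(0, 1/3); boundary term becomes part of RHS.
Weak formulation: find u (satisfying any essential BC) such that ∫_0^1/3 u'(x) v'(x) dx = ∫_0^1/3 f v dx − v(1/3) + 2·v(0) for all v ∈ V (Neumann data are natural BCs: they enter the RHS as boundary terms).
Substituting f(x) = 6*cos(6*π*x) - 3, the right-hand side is ∫_0^1/3 (6*cos(6*π*x) - 3) v dx − v(1/3) + 2·v(0).
Compatibility check (pure Neumann): taking v ≡ 1 ∈ V gives 0 = ∫_0^1/3 f dx + (-1) − (-2), i.e. ∫_0^1/3 f dx must equal u'(0) − u'(1/3) = -1. Indeed ∫_0^1/3 (6*cos(6*π*x) - 3) dx = -1, so the data are compatible. The solution is then unique only up to an additive constant (fix it e.g. by requiring ∫_0^1/3 u dx = 0).


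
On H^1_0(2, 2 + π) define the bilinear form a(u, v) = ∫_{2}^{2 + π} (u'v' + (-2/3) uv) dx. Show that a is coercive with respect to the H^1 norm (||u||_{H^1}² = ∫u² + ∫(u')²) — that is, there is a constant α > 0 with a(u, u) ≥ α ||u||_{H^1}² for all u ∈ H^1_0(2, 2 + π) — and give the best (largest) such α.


α = 1/6

Coercivity of a(·,·) on H^1_0(2, 2 + π) means a(u, u) ≥ α ||u||_{H^1}² for every u ∈ H^1_0.
The interval has length L = π, and Poincaré/coercivity depend only on L. Here a(u, u) = ∫(u')² + (-2/3)·∫u².
Here c = -2/3 < 0 with |c| < (π/L)² = 1, so coercivity still holds. The condition a(u,u) ≥ α||u||_{H^1}² reads (1−α)∫(u')² ≥ (α−c)∫u². Any admissible α is ≤ 1 (rapidly oscillating u have ∫u²/∫(u')² → 0), and α = 1 would force 0 ≥ (1−c)∫u², impossible since c < 1; so 1−α > 0. By the sharp Poincaré inequality on H^1_0 of an interval of length L, ∫(u')² ≥ (π/L)²∫u² with equality for the first sine mode sin(π(x−x₀)/L) (x₀ the left endpoint), so the inequality holds for all u iff (1−α)(π/L)² ≥ α − c, i.e. α ≤ ((π/L)² + c)/((π/L)² + 1) = (1 + c(L/π)²)/(1 + (L/π)²). (Direct route, valid since c ≤ 0: Poincaré gives c∫u² ≥ c(L/π)²∫(u')², so a(u,u) ≥ (1 + c(L/π)²)∫(u')², while ||u||_{H^1}² ≤ (1 + (L/π)²)∫(u')²; dividing yields the same α.) With (π/L)² = 1 and c = -2/3, the largest admissible constant is α = ((π/L)² + c)/((π/L)² + 1).
Simplifying, α = 1/6.
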